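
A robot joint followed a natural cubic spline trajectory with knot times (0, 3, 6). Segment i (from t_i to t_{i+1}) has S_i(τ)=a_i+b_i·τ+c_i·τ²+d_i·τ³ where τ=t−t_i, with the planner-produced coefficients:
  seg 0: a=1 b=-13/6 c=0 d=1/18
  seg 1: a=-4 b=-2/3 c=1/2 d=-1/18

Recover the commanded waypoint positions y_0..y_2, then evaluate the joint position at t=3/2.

y_0 = S_0(0) = a_0 = 1
y_1 = S_1(0) = a_1 = -4
y_2 = S_1(3) = -3
t_q=3/2 is in segment 0 (τ=3/2); S_0(τ)=-33/16

y_0=1 y_1=-4 y_2=-3
S(3/2) = -33/16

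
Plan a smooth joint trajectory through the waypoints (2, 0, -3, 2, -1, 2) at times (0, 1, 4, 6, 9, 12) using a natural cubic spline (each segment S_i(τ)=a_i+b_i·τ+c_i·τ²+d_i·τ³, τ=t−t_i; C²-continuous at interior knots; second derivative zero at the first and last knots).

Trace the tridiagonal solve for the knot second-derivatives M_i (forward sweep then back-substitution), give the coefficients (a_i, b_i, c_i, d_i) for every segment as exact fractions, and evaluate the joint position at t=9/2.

  seg 0: a=2 b=-3245/1666 c=0 d=-87/1666
  seg 1: a=0 b=-1753/833 c=-261/1666 d=2623/14994
  seg 2: a=-3 b=2797/1666 c=1181/833 d=-839/1666
  seg 3: a=2 b=311/238 c=-1336/833 d=1391/4998
  seg 4: a=-1 b=-668/833 c=1501/1666 d=-1501/14994
S(9/2) = -24911/13328

Δ: Δ0=-2, Δ1=-1, Δ2=5/2, Δ3=-1, Δ4=1
row 1: diag=8, rhs=6; c'=3/8, d'=3/4
row 2: denom=10−3·3/8=71/8; d'=(21−3·3/4)/(71/8)=150/71
row 3: denom=10−2·16/71=678/71; d'=(-21−2·150/71)/(678/71)=-597/226
row 4: denom=12−3·71/226=2499/226; d'=(12−3·-597/226)/(2499/226)=1501/833
back: M4=1501/833
back: M3=-597/226−71/226·1501/833=-2672/833
back: M2=150/71−16/71·-2672/833=2362/833
back: M1=3/4−3/8·2362/833=-261/833
M: M0=0, M1=-261/833, M2=2362/833, M3=-2672/833, M4=1501/833, M5=0
seg 0: a=2, c=M0/2=0, d=(M1−M0)/(6·1)=-87/1666, b=Δ0−h0·(2M0+M1)/6=-3245/1666
seg 1: a=0, c=M1/2=-261/1666, d=(M2−M1)/(6·3)=2623/14994, b=Δ1−h1·(2M1+M2)/6=-1753/833
seg 2: a=-3, c=M2/2=1181/833, d=(M3−M2)/(6·2)=-839/1666, b=Δ2−h2·(2M2+M3)/6=2797/1666
seg 3: a=2, c=M3/2=-1336/833, d=(M4−M3)/(6·3)=1391/4998, b=Δ3−h3·(2M3+M4)/6=311/238
seg 4: a=-1, c=M4/2=1501/1666, d=(M5−M4)/(6·3)=-1501/14994, b=Δ4−h4·(2M4+M5)/6=-668/833
t_q=9/2 → seg 2, τ=1/2; S=-3+2797/1666·τ+1181/833·τ²+-839/1666·τ³=-24911/13328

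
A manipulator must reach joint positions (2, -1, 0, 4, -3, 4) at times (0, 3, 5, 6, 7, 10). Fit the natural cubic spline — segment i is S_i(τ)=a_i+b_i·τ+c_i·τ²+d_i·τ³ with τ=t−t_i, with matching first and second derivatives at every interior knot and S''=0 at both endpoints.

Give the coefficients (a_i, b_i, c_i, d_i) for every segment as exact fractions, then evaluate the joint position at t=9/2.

  seg 0: a=2 b=-611/828 c=0 d=-217/7452
  seg 1: a=-1 b=-631/414 c=-217/828 d=1055/1656
  seg 2: a=0 b=350/69 c=737/207 d=-959/207
  seg 3: a=4 b=-353/207 c=-2140/207 d=116/23
  seg 4: a=-3 b=-1501/207 c=992/207 d=-992/1863
S(9/2) = -7621/4416

Δ: Δ0=-1, Δ1=1/2, Δ2=4, Δ3=-7, Δ4=7/3
row 1: diag=10, rhs=9; c'=1/5, d'=9/10
row 2: denom=6−2·1/5=28/5; d'=(21−2·9/10)/(28/5)=24/7
row 3: denom=4−1·5/28=107/28; d'=(-66−1·24/7)/(107/28)=-1944/107
row 4: denom=8−1·28/107=828/107; d'=(56−1·-1944/107)/(828/107)=1984/207
back: M4=1984/207
back: M3=-1944/107−28/107·1984/207=-4280/207
back: M2=24/7−5/28·-4280/207=1474/207
back: M1=9/10−1/5·1474/207=-217/414
M: M0=0, M1=-217/414, M2=1474/207, M3=-4280/207, M4=1984/207, M5=0
seg 0: a=2, c=M0/2=0, d=(M1−M0)/(6·3)=-217/7452, b=Δ0−h0·(2M0+M1)/6=-611/828
seg 1: a=-1, c=M1/2=-217/828, d=(M2−M1)/(6·2)=1055/1656, b=Δ1−h1·(2M1+M2)/6=-631/414
seg 2: a=0, c=M2/2=737/207, d=(M3−M2)/(6·1)=-959/207, b=Δ2−h2·(2M2+M3)/6=350/69
seg 3: a=4, c=M3/2=-2140/207, d=(M4−M3)/(6·1)=116/23, b=Δ3−h3·(2M3+M4)/6=-353/207
seg 4: a=-3, c=M4/2=992/207, d=(M5−M4)/(6·3)=-992/1863, b=Δ4−h4·(2M4+M5)/6=-1501/207
t_q=9/2 → seg 1, τ=3/2; S=-1+-631/414·τ+-217/828·τ²+1055/1656·τ³=-7621/4416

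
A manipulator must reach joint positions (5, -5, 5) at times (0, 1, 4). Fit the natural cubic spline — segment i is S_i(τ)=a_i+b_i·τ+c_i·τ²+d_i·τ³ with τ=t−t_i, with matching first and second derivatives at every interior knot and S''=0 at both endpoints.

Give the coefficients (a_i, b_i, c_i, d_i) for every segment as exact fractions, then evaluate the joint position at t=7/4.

  seg 0: a=5 b=-35/3 c=0 d=5/3
  seg 1: a=-5 b=-20/3 c=5 d=-5/9
S(7/4) = -475/64

Δ: Δ0=-10, Δ1=10/3
row 1: diag=8, rhs=80; c'=3/8, d'=10
back: M1=10
M: M0=0, M1=10, M2=0
seg 0: a=5, c=M0/2=0, d=(M1−M0)/(6·1)=5/3, b=Δ0−h0·(2M0+M1)/6=-35/3
seg 1: a=-5, c=M1/2=5, d=(M2−M1)/(6·3)=-5/9, b=Δ1−h1·(2M1+M2)/6=-20/3
t_q=7/4 → seg 1, τ=3/4; S=-5+-20/3·τ+5·τ²+-5/9·τ³=-475/64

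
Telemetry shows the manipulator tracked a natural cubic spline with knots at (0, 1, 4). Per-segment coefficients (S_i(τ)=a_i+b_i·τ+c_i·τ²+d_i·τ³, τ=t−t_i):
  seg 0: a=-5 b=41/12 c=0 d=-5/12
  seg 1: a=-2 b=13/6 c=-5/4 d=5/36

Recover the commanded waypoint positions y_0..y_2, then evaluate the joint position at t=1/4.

y_0 = S_0(0) = a_0 = -5
y_1 = S_1(0) = a_1 = -2
y_2 = S_1(3) = -3
t_q=1/4 is in segment 0 (τ=1/4); S_0(τ)=-1063/256

y_0=-5 y_1=-2 y_2=-3
S(1/4) = -1063/256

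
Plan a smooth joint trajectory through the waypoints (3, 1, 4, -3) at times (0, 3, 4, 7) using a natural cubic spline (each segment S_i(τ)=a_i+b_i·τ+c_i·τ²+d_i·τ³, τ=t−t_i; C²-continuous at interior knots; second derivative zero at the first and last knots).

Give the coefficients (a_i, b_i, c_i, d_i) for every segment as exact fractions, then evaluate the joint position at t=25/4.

Δ: Δ0=-2/3, Δ1=3, Δ2=-7/3
row 1: diag=8, rhs=22; c'=1/8, d'=11/4
row 2: denom=8−1·1/8=63/8; d'=(-32−1·11/4)/(63/8)=-278/63
back: M2=-278/63
back: M1=11/4−1/8·-278/63=208/63
M: M0=0, M1=208/63, M2=-278/63, M3=0
seg 0: a=3, c=M0/2=0, d=(M1−M0)/(6·3)=104/567, b=Δ0−h0·(2M0+M1)/6=-146/63
seg 1: a=1, c=M1/2=104/63, d=(M2−M1)/(6·1)=-9/7, b=Δ1−h1·(2M1+M2)/6=166/63
seg 2: a=4, c=M2/2=-139/63, d=(M3−M2)/(6·3)=139/567, b=Δ2−h2·(2M2+M3)/6=131/63
t_q=25/4 → seg 2, τ=9/4; S=4+131/63·τ+-139/63·τ²+139/567·τ³=135/448

  seg 0: a=3 b=-146/63 c=0 d=104/567
  seg 1: a=1 b=166/63 c=104/63 d=-9/7
  seg 2: a=4 b=131/63 c=-139/63 d=139/567
S(25/4) = 135/448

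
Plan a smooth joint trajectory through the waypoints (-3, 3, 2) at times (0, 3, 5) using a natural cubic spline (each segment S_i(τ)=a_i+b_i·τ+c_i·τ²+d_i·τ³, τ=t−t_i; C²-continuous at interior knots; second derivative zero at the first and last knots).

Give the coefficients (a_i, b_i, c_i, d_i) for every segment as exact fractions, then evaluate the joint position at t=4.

  seg 0: a=-3 b=11/4 c=0 d=-1/12
  seg 1: a=3 b=1/2 c=-3/4 d=1/8
S(4) = 23/8

Δ: Δ0=2, Δ1=-1/2
row 1: diag=10, rhs=-15; c'=1/5, d'=-3/2
back: M1=-3/2
M: M0=0, M1=-3/2, M2=0
seg 0: a=-3, c=M0/2=0, d=(M1−M0)/(6·3)=-1/12, b=Δ0−h0·(2M0+M1)/6=11/4
seg 1: a=3, c=M1/2=-3/4, d=(M2−M1)/(6·2)=1/8, b=Δ1−h1·(2M1+M2)/6=1/2
t_q=4 → seg 1, τ=1; S=3+1/2·τ+-3/4·τ²+1/8·τ³=23/8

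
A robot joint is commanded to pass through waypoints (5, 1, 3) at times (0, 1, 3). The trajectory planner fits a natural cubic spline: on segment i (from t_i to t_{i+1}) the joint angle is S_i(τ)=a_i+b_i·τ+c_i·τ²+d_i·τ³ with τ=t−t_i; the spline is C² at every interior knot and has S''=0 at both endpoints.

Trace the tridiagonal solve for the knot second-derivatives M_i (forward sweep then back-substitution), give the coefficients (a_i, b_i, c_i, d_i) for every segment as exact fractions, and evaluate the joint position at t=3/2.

Δ: Δ0=-4, Δ1=1
row 1: diag=6, rhs=30; c'=1/3, d'=5
back: M1=5
M: M0=0, M1=5, M2=0
seg 0: a=5, c=M0/2=0, d=(M1−M0)/(6·1)=5/6, b=Δ0−h0·(2M0+M1)/6=-29/6
seg 1: a=1, c=M1/2=5/2, d=(M2−M1)/(6·2)=-5/12, b=Δ1−h1·(2M1+M2)/6=-7/3
t_q=3/2 → seg 1, τ=1/2; S=1+-7/3·τ+5/2·τ²+-5/12·τ³=13/32

  seg 0: a=5 b=-29/6 c=0 d=5/6
  seg 1: a=1 b=-7/3 c=5/2 d=-5/12
S(3/2) = 13/32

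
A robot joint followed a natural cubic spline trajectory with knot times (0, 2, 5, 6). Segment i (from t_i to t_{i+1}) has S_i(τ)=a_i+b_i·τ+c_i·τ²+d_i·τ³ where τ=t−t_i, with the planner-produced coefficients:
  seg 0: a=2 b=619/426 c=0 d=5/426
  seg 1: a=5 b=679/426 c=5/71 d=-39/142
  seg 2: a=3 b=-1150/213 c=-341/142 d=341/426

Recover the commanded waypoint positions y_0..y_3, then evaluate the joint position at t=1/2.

y_0=2 y_1=5 y_2=3 y_3=-4
S(1/2) = 3099/1136

y_0 = S_0(0) = a_0 = 2
y_1 = S_1(0) = a_1 = 5
y_2 = S_2(0) = a_2 = 3
y_3 = S_2(1) = -4
t_q=1/2 is in segment 0 (τ=1/2); S_0(τ)=3099/1136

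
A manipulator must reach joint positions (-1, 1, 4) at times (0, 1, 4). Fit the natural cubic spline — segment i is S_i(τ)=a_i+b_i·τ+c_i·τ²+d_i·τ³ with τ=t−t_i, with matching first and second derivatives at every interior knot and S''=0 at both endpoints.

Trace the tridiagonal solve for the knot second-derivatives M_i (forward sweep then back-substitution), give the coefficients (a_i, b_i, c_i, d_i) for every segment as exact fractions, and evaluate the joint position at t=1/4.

Δ: Δ0=2, Δ1=1
row 1: diag=8, rhs=-6; c'=3/8, d'=-3/4
back: M1=-3/4
M: M0=0, M1=-3/4, M2=0
seg 0: a=-1, c=M0/2=0, d=(M1−M0)/(6·1)=-1/8, b=Δ0−h0·(2M0+M1)/6=17/8
seg 1: a=1, c=M1/2=-3/8, d=(M2−M1)/(6·3)=1/24, b=Δ1−h1·(2M1+M2)/6=7/4
t_q=1/4 → seg 0, τ=1/4; S=-1+17/8·τ+0·τ²+-1/8·τ³=-241/512

  seg 0: a=-1 b=17/8 c=0 d=-1/8
  seg 1: a=1 b=7/4 c=-3/8 d=1/24
S(1/4) = -241/512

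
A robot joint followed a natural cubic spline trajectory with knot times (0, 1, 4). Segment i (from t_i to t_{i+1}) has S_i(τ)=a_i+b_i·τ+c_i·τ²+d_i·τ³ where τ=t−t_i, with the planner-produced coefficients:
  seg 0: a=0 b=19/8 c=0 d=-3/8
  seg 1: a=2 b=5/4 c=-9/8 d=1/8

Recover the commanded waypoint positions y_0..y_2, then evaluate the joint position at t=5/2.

y_0=0 y_1=2 y_2=-1
S(5/2) = 113/64

y_0 = S_0(0) = a_0 = 0
y_1 = S_1(0) = a_1 = 2
y_2 = S_1(3) = -1
t_q=5/2 is in segment 1 (τ=3/2); S_1(τ)=113/64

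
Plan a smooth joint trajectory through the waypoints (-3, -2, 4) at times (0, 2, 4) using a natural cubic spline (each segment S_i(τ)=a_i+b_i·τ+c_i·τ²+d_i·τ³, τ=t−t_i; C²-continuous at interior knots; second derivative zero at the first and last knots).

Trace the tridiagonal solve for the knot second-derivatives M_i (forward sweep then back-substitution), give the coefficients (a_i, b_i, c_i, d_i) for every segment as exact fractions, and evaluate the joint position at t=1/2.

Δ: Δ0=1/2, Δ1=3
row 1: diag=8, rhs=15; c'=1/4, d'=15/8
back: M1=15/8
M: M0=0, M1=15/8, M2=0
seg 0: a=-3, c=M0/2=0, d=(M1−M0)/(6·2)=5/32, b=Δ0−h0·(2M0+M1)/6=-1/8
seg 1: a=-2, c=M1/2=15/16, d=(M2−M1)/(6·2)=-5/32, b=Δ1−h1·(2M1+M2)/6=7/4
t_q=1/2 → seg 0, τ=1/2; S=-3+-1/8·τ+0·τ²+5/32·τ³=-779/256

  seg 0: a=-3 b=-1/8 c=0 d=5/32
  seg 1: a=-2 b=7/4 c=15/16 d=-5/32
S(1/2) = -779/256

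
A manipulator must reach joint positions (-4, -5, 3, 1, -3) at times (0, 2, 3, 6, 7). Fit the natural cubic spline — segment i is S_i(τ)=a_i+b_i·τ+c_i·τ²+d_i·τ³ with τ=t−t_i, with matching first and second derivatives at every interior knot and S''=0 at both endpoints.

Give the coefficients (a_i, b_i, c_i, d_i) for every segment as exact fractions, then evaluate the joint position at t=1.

  seg 0: a=-4 b=-1822/483 c=0 d=3161/3864
  seg 1: a=-5 b=5839/966 c=3161/644 d=-815/276
  seg 2: a=3 b=13529/1932 c=-636/161 d=2693/5796
  seg 3: a=1 b=-4013/966 c=149/644 d=-149/1932
S(1) = -8957/1288

Δ: Δ0=-1/2, Δ1=8, Δ2=-2/3, Δ3=-4
row 1: diag=6, rhs=51; c'=1/6, d'=17/2
row 2: denom=8−1·1/6=47/6; d'=(-52−1·17/2)/(47/6)=-363/47
row 3: denom=8−3·18/47=322/47; d'=(-20−3·-363/47)/(322/47)=149/322
back: M3=149/322
back: M2=-363/47−18/47·149/322=-1272/161
back: M1=17/2−1/6·-1272/161=3161/322
M: M0=0, M1=3161/322, M2=-1272/161, M3=149/322, M4=0
seg 0: a=-4, c=M0/2=0, d=(M1−M0)/(6·2)=3161/3864, b=Δ0−h0·(2M0+M1)/6=-1822/483
seg 1: a=-5, c=M1/2=3161/644, d=(M2−M1)/(6·1)=-815/276, b=Δ1−h1·(2M1+M2)/6=5839/966
seg 2: a=3, c=M2/2=-636/161, d=(M3−M2)/(6·3)=2693/5796, b=Δ2−h2·(2M2+M3)/6=13529/1932
seg 3: a=1, c=M3/2=149/644, d=(M4−M3)/(6·1)=-149/1932, b=Δ3−h3·(2M3+M4)/6=-4013/966
t_q=1 → seg 0, τ=1; S=-4+-1822/483·τ+0·τ²+3161/3864·τ³=-8957/1288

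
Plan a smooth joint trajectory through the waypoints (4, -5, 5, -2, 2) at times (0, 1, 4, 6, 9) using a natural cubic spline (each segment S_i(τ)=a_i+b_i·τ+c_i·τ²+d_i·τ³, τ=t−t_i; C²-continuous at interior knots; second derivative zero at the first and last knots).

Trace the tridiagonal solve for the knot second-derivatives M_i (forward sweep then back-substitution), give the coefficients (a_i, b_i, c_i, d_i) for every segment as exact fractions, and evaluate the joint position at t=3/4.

Δ: Δ0=-9, Δ1=10/3, Δ2=-7/2, Δ3=4/3
row 1: diag=8, rhs=74; c'=3/8, d'=37/4
row 2: denom=10−3·3/8=71/8; d'=(-41−3·37/4)/(71/8)=-550/71
row 3: denom=10−2·16/71=678/71; d'=(29−2·-550/71)/(678/71)=1053/226
back: M3=1053/226
back: M2=-550/71−16/71·1053/226=-994/113
back: M1=37/4−3/8·-994/113=1418/113
M: M0=0, M1=1418/113, M2=-994/113, M3=1053/226, M4=0
seg 0: a=4, c=M0/2=0, d=(M1−M0)/(6·1)=709/339, b=Δ0−h0·(2M0+M1)/6=-3760/339
seg 1: a=-5, c=M1/2=709/113, d=(M2−M1)/(6·3)=-134/113, b=Δ1−h1·(2M1+M2)/6=-1633/339
seg 2: a=5, c=M2/2=-497/113, d=(M3−M2)/(6·2)=3041/2712, b=Δ2−h2·(2M2+M3)/6=275/339
seg 3: a=-2, c=M3/2=1053/452, d=(M4−M3)/(6·3)=-117/452, b=Δ3−h3·(2M3+M4)/6=-2255/678
t_q=3/4 → seg 0, τ=3/4; S=4+-3760/339·τ+0·τ²+709/339·τ³=-24851/7232

  seg 0: a=4 b=-3760/339 c=0 d=709/339
  seg 1: a=-5 b=-1633/339 c=709/113 d=-134/113
  seg 2: a=5 b=275/339 c=-497/113 d=3041/2712
  seg 3: a=-2 b=-2255/678 c=1053/452 d=-117/452
S(3/4) = -24851/7232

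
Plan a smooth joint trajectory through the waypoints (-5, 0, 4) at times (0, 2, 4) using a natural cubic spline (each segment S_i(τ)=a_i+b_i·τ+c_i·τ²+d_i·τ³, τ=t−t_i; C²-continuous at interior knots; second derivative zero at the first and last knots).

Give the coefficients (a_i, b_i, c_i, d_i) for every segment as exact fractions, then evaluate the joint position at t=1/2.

Δ: Δ0=5/2, Δ1=2
row 1: diag=8, rhs=-3; c'=1/4, d'=-3/8
back: M1=-3/8
M: M0=0, M1=-3/8, M2=0
seg 0: a=-5, c=M0/2=0, d=(M1−M0)/(6·2)=-1/32, b=Δ0−h0·(2M0+M1)/6=21/8
seg 1: a=0, c=M1/2=-3/16, d=(M2−M1)/(6·2)=1/32, b=Δ1−h1·(2M1+M2)/6=9/4
t_q=1/2 → seg 0, τ=1/2; S=-5+21/8·τ+0·τ²+-1/32·τ³=-945/256

  seg 0: a=-5 b=21/8 c=0 d=-1/32
  seg 1: a=0 b=9/4 c=-3/16 d=1/32
S(1/2) = -945/256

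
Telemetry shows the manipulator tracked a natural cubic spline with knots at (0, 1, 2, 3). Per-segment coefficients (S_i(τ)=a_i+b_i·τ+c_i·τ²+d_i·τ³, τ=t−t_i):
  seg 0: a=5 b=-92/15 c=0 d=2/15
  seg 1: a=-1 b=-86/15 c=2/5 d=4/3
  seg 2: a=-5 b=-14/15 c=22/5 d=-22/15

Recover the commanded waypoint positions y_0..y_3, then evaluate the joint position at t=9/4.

y_0 = S_0(0) = a_0 = 5
y_1 = S_1(0) = a_1 = -1
y_2 = S_2(0) = a_2 = -5
y_3 = S_2(1) = -3
t_q=9/4 is in segment 2 (τ=1/4); S_2(τ)=-797/160

y_0=5 y_1=-1 y_2=-5 y_3=-3
S(9/4) = -797/160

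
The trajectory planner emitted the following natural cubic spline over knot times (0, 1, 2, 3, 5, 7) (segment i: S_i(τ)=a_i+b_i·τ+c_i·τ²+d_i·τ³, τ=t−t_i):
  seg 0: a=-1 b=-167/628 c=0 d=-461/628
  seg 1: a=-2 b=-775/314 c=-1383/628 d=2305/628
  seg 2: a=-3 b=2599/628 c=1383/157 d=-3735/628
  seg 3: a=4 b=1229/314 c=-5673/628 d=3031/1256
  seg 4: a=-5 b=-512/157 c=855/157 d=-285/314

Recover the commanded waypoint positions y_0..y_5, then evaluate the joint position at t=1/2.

y_0=-1 y_1=-2 y_2=-3 y_3=4 y_4=-5 y_5=3
S(1/2) = -6153/5024

y_0 = S_0(0) = a_0 = -1
y_1 = S_1(0) = a_1 = -2
y_2 = S_2(0) = a_2 = -3
y_3 = S_3(0) = a_3 = 4
y_4 = S_4(0) = a_4 = -5
y_5 = S_4(2) = 3
t_q=1/2 is in segment 0 (τ=1/2); S_0(τ)=-6153/5024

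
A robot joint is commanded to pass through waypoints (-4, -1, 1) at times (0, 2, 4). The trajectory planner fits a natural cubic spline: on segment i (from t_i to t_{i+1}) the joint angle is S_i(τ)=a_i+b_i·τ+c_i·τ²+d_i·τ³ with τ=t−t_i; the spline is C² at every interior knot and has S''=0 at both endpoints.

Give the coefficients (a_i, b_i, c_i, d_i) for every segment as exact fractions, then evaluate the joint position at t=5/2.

Δ: Δ0=3/2, Δ1=1
row 1: diag=8, rhs=-3; c'=1/4, d'=-3/8
back: M1=-3/8
M: M0=0, M1=-3/8, M2=0
seg 0: a=-4, c=M0/2=0, d=(M1−M0)/(6·2)=-1/32, b=Δ0−h0·(2M0+M1)/6=13/8
seg 1: a=-1, c=M1/2=-3/16, d=(M2−M1)/(6·2)=1/32, b=Δ1−h1·(2M1+M2)/6=5/4
t_q=5/2 → seg 1, τ=1/2; S=-1+5/4·τ+-3/16·τ²+1/32·τ³=-107/256

  seg 0: a=-4 b=13/8 c=0 d=-1/32
  seg 1: a=-1 b=5/4 c=-3/16 d=1/32
S(5/2) = -107/256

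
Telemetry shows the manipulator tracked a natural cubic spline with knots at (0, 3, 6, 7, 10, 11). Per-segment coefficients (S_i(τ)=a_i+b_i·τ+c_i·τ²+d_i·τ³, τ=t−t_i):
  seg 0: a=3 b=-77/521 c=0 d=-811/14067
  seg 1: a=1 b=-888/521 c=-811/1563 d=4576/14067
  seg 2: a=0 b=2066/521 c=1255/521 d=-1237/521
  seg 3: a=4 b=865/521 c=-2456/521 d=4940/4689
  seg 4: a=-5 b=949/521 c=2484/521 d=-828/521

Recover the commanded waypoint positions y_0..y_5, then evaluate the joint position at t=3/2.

y_0 = S_0(0) = a_0 = 3
y_1 = S_1(0) = a_1 = 1
y_2 = S_2(0) = a_2 = 0
y_3 = S_3(0) = a_3 = 4
y_4 = S_4(0) = a_4 = -5
y_5 = S_4(1) = 0
t_q=3/2 is in segment 0 (τ=3/2); S_0(τ)=10769/4168

y_0=3 y_1=1 y_2=0 y_3=4 y_4=-5 y_5=0
S(3/2) = 10769/4168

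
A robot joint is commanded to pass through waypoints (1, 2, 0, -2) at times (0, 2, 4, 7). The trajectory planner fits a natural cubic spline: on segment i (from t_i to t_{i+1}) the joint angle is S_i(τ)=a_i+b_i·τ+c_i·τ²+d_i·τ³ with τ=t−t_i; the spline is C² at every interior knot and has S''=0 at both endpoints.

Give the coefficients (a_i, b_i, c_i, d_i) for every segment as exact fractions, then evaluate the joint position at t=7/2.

  seg 0: a=1 b=52/57 c=0 d=-47/456
  seg 1: a=2 b=-37/114 c=-47/76 d=8/57
  seg 2: a=0 b=-127/114 c=17/76 d=-17/684
S(7/2) = 181/304

Δ: Δ0=1/2, Δ1=-1, Δ2=-2/3
row 1: diag=8, rhs=-9; c'=1/4, d'=-9/8
row 2: denom=10−2·1/4=19/2; d'=(2−2·-9/8)/(19/2)=17/38
back: M2=17/38
back: M1=-9/8−1/4·17/38=-47/38
M: M0=0, M1=-47/38, M2=17/38, M3=0
seg 0: a=1, c=M0/2=0, d=(M1−M0)/(6·2)=-47/456, b=Δ0−h0·(2M0+M1)/6=52/57
seg 1: a=2, c=M1/2=-47/76, d=(M2−M1)/(6·2)=8/57, b=Δ1−h1·(2M1+M2)/6=-37/114
seg 2: a=0, c=M2/2=17/76, d=(M3−M2)/(6·3)=-17/684, b=Δ2−h2·(2M2+M3)/6=-127/114
t_q=7/2 → seg 1, τ=3/2; S=2+-37/114·τ+-47/76·τ²+8/57·τ³=181/304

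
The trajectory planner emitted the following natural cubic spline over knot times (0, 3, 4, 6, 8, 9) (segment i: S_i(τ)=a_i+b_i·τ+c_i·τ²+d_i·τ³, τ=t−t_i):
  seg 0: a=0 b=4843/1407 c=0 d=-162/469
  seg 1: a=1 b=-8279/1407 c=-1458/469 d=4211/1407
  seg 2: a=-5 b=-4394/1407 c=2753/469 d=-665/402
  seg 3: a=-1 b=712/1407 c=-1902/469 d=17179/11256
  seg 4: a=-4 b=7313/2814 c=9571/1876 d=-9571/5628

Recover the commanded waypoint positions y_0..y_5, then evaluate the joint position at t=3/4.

y_0 = S_0(0) = a_0 = 0
y_1 = S_1(0) = a_1 = 1
y_2 = S_2(0) = a_2 = -5
y_3 = S_3(0) = a_3 = -1
y_4 = S_4(0) = a_4 = -4
y_5 = S_4(1) = 2
t_q=3/4 is in segment 0 (τ=3/4); S_0(τ)=36557/15008

y_0=0 y_1=1 y_2=-5 y_3=-1 y_4=-4 y_5=2
S(3/4) = 36557/15008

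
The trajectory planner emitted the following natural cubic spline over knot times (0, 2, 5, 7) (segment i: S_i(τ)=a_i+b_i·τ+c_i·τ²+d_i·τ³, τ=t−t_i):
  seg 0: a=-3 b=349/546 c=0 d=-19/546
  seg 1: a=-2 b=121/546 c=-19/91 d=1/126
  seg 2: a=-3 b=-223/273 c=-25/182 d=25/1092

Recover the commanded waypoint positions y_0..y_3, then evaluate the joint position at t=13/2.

y_0 = S_0(0) = a_0 = -3
y_1 = S_1(0) = a_1 = -2
y_2 = S_2(0) = a_2 = -3
y_3 = S_2(2) = -5
t_q=13/2 is in segment 2 (τ=3/2); S_2(τ)=-12979/2912

y_0=-3 y_1=-2 y_2=-3 y_3=-5
S(13/2) = -12979/2912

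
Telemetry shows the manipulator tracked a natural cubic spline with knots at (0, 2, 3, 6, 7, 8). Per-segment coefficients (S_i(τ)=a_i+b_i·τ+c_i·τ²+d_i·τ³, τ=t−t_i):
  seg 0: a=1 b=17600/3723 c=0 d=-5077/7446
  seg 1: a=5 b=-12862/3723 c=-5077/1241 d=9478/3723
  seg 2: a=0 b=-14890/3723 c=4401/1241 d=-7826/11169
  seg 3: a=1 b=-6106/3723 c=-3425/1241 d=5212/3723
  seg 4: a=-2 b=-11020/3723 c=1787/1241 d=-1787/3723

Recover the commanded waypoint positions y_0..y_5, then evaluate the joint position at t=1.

y_0=1 y_1=5 y_2=0 y_3=1 y_4=-2 y_5=-4
S(1) = 12523/2482

y_0 = S_0(0) = a_0 = 1
y_1 = S_1(0) = a_1 = 5
y_2 = S_2(0) = a_2 = 0
y_3 = S_3(0) = a_3 = 1
y_4 = S_4(0) = a_4 = -2
y_5 = S_4(1) = -4
t_q=1 is in segment 0 (τ=1); S_0(τ)=12523/2482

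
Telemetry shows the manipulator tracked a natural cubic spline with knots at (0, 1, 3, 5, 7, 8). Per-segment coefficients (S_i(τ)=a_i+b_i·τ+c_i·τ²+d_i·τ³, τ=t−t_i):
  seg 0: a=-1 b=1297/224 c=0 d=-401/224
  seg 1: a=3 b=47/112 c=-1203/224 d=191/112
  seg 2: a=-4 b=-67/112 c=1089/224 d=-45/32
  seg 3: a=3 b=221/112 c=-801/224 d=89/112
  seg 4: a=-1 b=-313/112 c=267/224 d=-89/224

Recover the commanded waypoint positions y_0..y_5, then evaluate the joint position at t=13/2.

y_0=-1 y_1=3 y_2=-4 y_3=3 y_4=-1 y_5=-3
S(13/2) = 267/448

y_0 = S_0(0) = a_0 = -1
y_1 = S_1(0) = a_1 = 3
y_2 = S_2(0) = a_2 = -4
y_3 = S_3(0) = a_3 = 3
y_4 = S_4(0) = a_4 = -1
y_5 = S_4(1) = -3
t_q=13/2 is in segment 3 (τ=3/2); S_3(τ)=267/448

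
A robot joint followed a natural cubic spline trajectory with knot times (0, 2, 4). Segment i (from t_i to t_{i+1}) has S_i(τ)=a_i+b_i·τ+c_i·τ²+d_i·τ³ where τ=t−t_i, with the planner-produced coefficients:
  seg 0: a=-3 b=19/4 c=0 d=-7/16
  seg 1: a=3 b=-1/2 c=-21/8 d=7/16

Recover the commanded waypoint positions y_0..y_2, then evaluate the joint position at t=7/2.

y_0 = S_0(0) = a_0 = -3
y_1 = S_1(0) = a_1 = 3
y_2 = S_1(2) = -5
t_q=7/2 is in segment 1 (τ=3/2); S_1(τ)=-279/128

y_0=-3 y_1=3 y_2=-5
S(7/2) = -279/128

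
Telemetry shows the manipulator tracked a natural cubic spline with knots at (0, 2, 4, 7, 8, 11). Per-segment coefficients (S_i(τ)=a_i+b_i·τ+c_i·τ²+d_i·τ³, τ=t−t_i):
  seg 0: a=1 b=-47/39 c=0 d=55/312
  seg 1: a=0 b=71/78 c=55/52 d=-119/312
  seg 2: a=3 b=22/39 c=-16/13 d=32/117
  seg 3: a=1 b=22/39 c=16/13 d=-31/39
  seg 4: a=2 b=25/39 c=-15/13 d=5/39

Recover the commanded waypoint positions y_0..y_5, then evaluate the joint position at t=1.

y_0=1 y_1=0 y_2=3 y_3=1 y_4=2 y_5=-3
S(1) = -3/104

y_0 = S_0(0) = a_0 = 1
y_1 = S_1(0) = a_1 = 0
y_2 = S_2(0) = a_2 = 3
y_3 = S_3(0) = a_3 = 1
y_4 = S_4(0) = a_4 = 2
y_5 = S_4(3) = -3
t_q=1 is in segment 0 (τ=1); S_0(τ)=-3/104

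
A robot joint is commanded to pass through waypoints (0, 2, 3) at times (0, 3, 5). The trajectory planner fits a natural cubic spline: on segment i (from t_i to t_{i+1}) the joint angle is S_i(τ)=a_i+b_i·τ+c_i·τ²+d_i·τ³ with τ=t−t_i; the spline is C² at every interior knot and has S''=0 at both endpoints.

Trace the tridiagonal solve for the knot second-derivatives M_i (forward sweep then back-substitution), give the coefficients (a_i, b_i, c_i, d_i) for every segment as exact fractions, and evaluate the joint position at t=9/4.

Δ: Δ0=2/3, Δ1=1/2
row 1: diag=10, rhs=-1; c'=1/5, d'=-1/10
back: M1=-1/10
M: M0=0, M1=-1/10, M2=0
seg 0: a=0, c=M0/2=0, d=(M1−M0)/(6·3)=-1/180, b=Δ0−h0·(2M0+M1)/6=43/60
seg 1: a=2, c=M1/2=-1/20, d=(M2−M1)/(6·2)=1/120, b=Δ1−h1·(2M1+M2)/6=17/30
t_q=9/4 → seg 0, τ=9/4; S=0+43/60·τ+0·τ²+-1/180·τ³=1983/1280

  seg 0: a=0 b=43/60 c=0 d=-1/180
  seg 1: a=2 b=17/30 c=-1/20 d=1/120
S(9/4) = 1983/1280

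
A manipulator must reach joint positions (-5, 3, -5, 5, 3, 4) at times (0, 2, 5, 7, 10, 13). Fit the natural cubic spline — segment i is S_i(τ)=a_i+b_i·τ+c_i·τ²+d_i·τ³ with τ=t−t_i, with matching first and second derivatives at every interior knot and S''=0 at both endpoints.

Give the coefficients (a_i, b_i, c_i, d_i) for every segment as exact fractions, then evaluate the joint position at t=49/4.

Δ: Δ0=4, Δ1=-8/3, Δ2=5, Δ3=-2/3, Δ4=1/3
row 1: diag=10, rhs=-40; c'=3/10, d'=-4
row 2: denom=10−3·3/10=91/10; d'=(46−3·-4)/(91/10)=580/91
row 3: denom=10−2·20/91=870/91; d'=(-34−2·580/91)/(870/91)=-709/145
row 4: denom=12−3·91/290=3207/290; d'=(6−3·-709/145)/(3207/290)=1998/1069
back: M4=1998/1069
back: M3=-709/145−91/290·1998/1069=-5854/1069
back: M2=580/91−20/91·-5854/1069=8100/1069
back: M1=-4−3/10·8100/1069=-6706/1069
M: M0=0, M1=-6706/1069, M2=8100/1069, M3=-5854/1069, M4=1998/1069, M5=0
seg 0: a=-5, c=M0/2=0, d=(M1−M0)/(6·2)=-3353/6414, b=Δ0−h0·(2M0+M1)/6=19534/3207
seg 1: a=3, c=M1/2=-3353/1069, d=(M2−M1)/(6·3)=7403/9621, b=Δ1−h1·(2M1+M2)/6=-584/3207
seg 2: a=-5, c=M2/2=4050/1069, d=(M3−M2)/(6·2)=-6977/6414, b=Δ2−h2·(2M2+M3)/6=5689/3207
seg 3: a=5, c=M3/2=-2927/1069, d=(M4−M3)/(6·3)=3926/9621, b=Δ3−h3·(2M3+M4)/6=12427/3207
seg 4: a=3, c=M4/2=999/1069, d=(M5−M4)/(6·3)=-111/1069, b=Δ4−h4·(2M4+M5)/6=-4925/3207
t_q=49/4 → seg 4, τ=9/4; S=3+-4925/3207·τ+999/1069·τ²+-111/1069·τ³=211605/68416

  seg 0: a=-5 b=19534/3207 c=0 d=-3353/6414
  seg 1: a=3 b=-584/3207 c=-3353/1069 d=7403/9621
  seg 2: a=-5 b=5689/3207 c=4050/1069 d=-6977/6414
  seg 3: a=5 b=12427/3207 c=-2927/1069 d=3926/9621
  seg 4: a=3 b=-4925/3207 c=999/1069 d=-111/1069
S(49/4) = 211605/68416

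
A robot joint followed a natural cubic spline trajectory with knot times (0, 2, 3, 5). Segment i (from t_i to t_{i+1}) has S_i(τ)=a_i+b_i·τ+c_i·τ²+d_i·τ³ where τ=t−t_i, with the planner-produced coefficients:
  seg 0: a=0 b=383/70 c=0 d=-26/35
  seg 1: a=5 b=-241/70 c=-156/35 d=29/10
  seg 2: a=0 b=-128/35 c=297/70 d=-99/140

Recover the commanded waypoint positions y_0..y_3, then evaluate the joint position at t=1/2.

y_0=0 y_1=5 y_2=0 y_3=4
S(1/2) = 37/14

y_0 = S_0(0) = a_0 = 0
y_1 = S_1(0) = a_1 = 5
y_2 = S_2(0) = a_2 = 0
y_3 = S_2(2) = 4
t_q=1/2 is in segment 0 (τ=1/2); S_0(τ)=37/14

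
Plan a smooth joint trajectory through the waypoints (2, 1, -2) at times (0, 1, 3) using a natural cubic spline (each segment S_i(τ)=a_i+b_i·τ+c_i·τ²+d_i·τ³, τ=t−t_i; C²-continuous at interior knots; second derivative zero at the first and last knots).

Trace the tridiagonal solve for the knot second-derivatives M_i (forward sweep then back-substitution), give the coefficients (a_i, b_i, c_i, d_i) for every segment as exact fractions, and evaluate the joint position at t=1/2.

  seg 0: a=2 b=-11/12 c=0 d=-1/12
  seg 1: a=1 b=-7/6 c=-1/4 d=1/24
S(1/2) = 49/32

Δ: Δ0=-1, Δ1=-3/2
row 1: diag=6, rhs=-3; c'=1/3, d'=-1/2
back: M1=-1/2
M: M0=0, M1=-1/2, M2=0
seg 0: a=2, c=M0/2=0, d=(M1−M0)/(6·1)=-1/12, b=Δ0−h0·(2M0+M1)/6=-11/12
seg 1: a=1, c=M1/2=-1/4, d=(M2−M1)/(6·2)=1/24, b=Δ1−h1·(2M1+M2)/6=-7/6
t_q=1/2 → seg 0, τ=1/2; S=2+-11/12·τ+0·τ²+-1/12·τ³=49/32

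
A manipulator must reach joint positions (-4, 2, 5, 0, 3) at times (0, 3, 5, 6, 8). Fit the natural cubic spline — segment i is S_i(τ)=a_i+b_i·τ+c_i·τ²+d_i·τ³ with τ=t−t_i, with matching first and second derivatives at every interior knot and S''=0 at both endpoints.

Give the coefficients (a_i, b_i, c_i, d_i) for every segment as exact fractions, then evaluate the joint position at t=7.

  seg 0: a=-4 b=863/652 c=0 d=49/652
  seg 1: a=2 b=1093/326 c=441/652 d=-1045/1304
  seg 2: a=5 b=-580/163 c=-1347/326 d=877/326
  seg 3: a=0 b=-1223/326 c=642/163 d=-107/163
S(7) = -153/326

Δ: Δ0=2, Δ1=3/2, Δ2=-5, Δ3=3/2
row 1: diag=10, rhs=-3; c'=1/5, d'=-3/10
row 2: denom=6−2·1/5=28/5; d'=(-39−2·-3/10)/(28/5)=-48/7
row 3: denom=6−1·5/28=163/28; d'=(39−1·-48/7)/(163/28)=1284/163
back: M3=1284/163
back: M2=-48/7−5/28·1284/163=-1347/163
back: M1=-3/10−1/5·-1347/163=441/326
M: M0=0, M1=441/326, M2=-1347/163, M3=1284/163, M4=0
seg 0: a=-4, c=M0/2=0, d=(M1−M0)/(6·3)=49/652, b=Δ0−h0·(2M0+M1)/6=863/652
seg 1: a=2, c=M1/2=441/652, d=(M2−M1)/(6·2)=-1045/1304, b=Δ1−h1·(2M1+M2)/6=1093/326
seg 2: a=5, c=M2/2=-1347/326, d=(M3−M2)/(6·1)=877/326, b=Δ2−h2·(2M2+M3)/6=-580/163
seg 3: a=0, c=M3/2=642/163, d=(M4−M3)/(6·2)=-107/163, b=Δ3−h3·(2M3+M4)/6=-1223/326
t_q=7 → seg 3, τ=1; S=0+-1223/326·τ+642/163·τ²+-107/163·τ³=-153/326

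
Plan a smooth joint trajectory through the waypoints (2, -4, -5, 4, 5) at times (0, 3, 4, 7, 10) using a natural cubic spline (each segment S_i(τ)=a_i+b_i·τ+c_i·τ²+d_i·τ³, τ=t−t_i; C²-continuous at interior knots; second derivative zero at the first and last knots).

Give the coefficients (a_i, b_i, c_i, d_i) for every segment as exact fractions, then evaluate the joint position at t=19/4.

  seg 0: a=2 b=-487/228 c=0 d=31/2052
  seg 1: a=-4 b=-197/114 c=31/228 d=45/76
  seg 2: a=-5 b=73/228 c=109/57 d=-697/2052
  seg 3: a=4 b=299/114 c=-87/76 d=29/228
S(19/4) = -18617/4864

Δ: Δ0=-2, Δ1=-1, Δ2=3, Δ3=1/3
row 1: diag=8, rhs=6; c'=1/8, d'=3/4
row 2: denom=8−1·1/8=63/8; d'=(24−1·3/4)/(63/8)=62/21
row 3: denom=12−3·8/21=76/7; d'=(-16−3·62/21)/(76/7)=-87/38
back: M3=-87/38
back: M2=62/21−8/21·-87/38=218/57
back: M1=3/4−1/8·218/57=31/114
M: M0=0, M1=31/114, M2=218/57, M3=-87/38, M4=0
seg 0: a=2, c=M0/2=0, d=(M1−M0)/(6·3)=31/2052, b=Δ0−h0·(2M0+M1)/6=-487/228
seg 1: a=-4, c=M1/2=31/228, d=(M2−M1)/(6·1)=45/76, b=Δ1−h1·(2M1+M2)/6=-197/114
seg 2: a=-5, c=M2/2=109/57, d=(M3−M2)/(6·3)=-697/2052, b=Δ2−h2·(2M2+M3)/6=73/228
seg 3: a=4, c=M3/2=-87/76, d=(M4−M3)/(6·3)=29/228, b=Δ3−h3·(2M3+M4)/6=299/114
t_q=19/4 → seg 2, τ=3/4; S=-5+73/228·τ+109/57·τ²+-697/2052·τ³=-18617/4864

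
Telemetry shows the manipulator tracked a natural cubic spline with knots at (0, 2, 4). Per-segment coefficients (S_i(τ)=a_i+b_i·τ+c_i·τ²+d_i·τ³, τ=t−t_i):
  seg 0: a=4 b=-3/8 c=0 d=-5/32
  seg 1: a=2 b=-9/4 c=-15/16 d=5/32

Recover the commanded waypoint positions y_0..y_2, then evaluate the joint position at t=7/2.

y_0 = S_0(0) = a_0 = 4
y_1 = S_1(0) = a_1 = 2
y_2 = S_1(2) = -5
t_q=7/2 is in segment 1 (τ=3/2); S_1(τ)=-757/256

y_0=4 y_1=2 y_2=-5
S(7/2) = -757/256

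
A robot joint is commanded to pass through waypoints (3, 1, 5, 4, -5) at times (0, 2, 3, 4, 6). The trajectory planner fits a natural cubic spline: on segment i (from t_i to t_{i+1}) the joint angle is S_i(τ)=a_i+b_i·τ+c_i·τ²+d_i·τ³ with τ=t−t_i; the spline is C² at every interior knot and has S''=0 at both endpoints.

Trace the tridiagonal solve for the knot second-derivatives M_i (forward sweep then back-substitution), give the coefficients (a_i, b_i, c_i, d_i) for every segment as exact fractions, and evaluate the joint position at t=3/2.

Δ: Δ0=-1, Δ1=4, Δ2=-1, Δ3=-9/2
row 1: diag=6, rhs=30; c'=1/6, d'=5
row 2: denom=4−1·1/6=23/6; d'=(-30−1·5)/(23/6)=-210/23
row 3: denom=6−1·6/23=132/23; d'=(-21−1·-210/23)/(132/23)=-91/44
back: M3=-91/44
back: M2=-210/23−6/23·-91/44=-189/22
back: M1=5−1/6·-189/22=283/44
M: M0=0, M1=283/44, M2=-189/22, M3=-91/44, M4=0
seg 0: a=3, c=M0/2=0, d=(M1−M0)/(6·2)=283/528, b=Δ0−h0·(2M0+M1)/6=-415/132
seg 1: a=1, c=M1/2=283/88, d=(M2−M1)/(6·1)=-661/264, b=Δ1−h1·(2M1+M2)/6=217/66
seg 2: a=5, c=M2/2=-189/44, d=(M3−M2)/(6·1)=287/264, b=Δ2−h2·(2M2+M3)/6=53/24
seg 3: a=4, c=M3/2=-91/88, d=(M4−M3)/(6·2)=91/528, b=Δ3−h3·(2M3+M4)/6=-103/33
t_q=3/2 → seg 0, τ=3/2; S=3+-415/132·τ+0·τ²+283/528·τ³=131/1408

  seg 0: a=3 b=-415/132 c=0 d=283/528
  seg 1: a=1 b=217/66 c=283/88 d=-661/264
  seg 2: a=5 b=53/24 c=-189/44 d=287/264
  seg 3: a=4 b=-103/33 c=-91/88 d=91/528
S(3/2) = 131/1408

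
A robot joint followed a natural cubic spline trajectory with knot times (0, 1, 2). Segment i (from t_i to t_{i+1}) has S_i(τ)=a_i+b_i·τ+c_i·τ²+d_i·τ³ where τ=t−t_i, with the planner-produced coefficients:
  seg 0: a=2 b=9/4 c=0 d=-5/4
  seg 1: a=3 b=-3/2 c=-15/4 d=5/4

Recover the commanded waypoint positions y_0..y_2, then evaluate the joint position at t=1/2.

y_0=2 y_1=3 y_2=-1
S(1/2) = 95/32

y_0 = S_0(0) = a_0 = 2
y_1 = S_1(0) = a_1 = 3
y_2 = S_1(1) = -1
t_q=1/2 is in segment 0 (τ=1/2); S_0(τ)=95/32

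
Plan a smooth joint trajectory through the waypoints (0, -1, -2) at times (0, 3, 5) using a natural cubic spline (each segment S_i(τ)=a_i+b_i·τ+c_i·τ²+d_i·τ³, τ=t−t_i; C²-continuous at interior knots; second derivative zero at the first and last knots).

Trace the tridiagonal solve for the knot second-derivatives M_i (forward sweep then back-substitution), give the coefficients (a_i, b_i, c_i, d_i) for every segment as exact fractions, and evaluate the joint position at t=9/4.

Δ: Δ0=-1/3, Δ1=-1/2
row 1: diag=10, rhs=-1; c'=1/5, d'=-1/10
back: M1=-1/10
M: M0=0, M1=-1/10, M2=0
seg 0: a=0, c=M0/2=0, d=(M1−M0)/(6·3)=-1/180, b=Δ0−h0·(2M0+M1)/6=-17/60
seg 1: a=-1, c=M1/2=-1/20, d=(M2−M1)/(6·2)=1/120, b=Δ1−h1·(2M1+M2)/6=-13/30
t_q=9/4 → seg 0, τ=9/4; S=0+-17/60·τ+0·τ²+-1/180·τ³=-897/1280

  seg 0: a=0 b=-17/60 c=0 d=-1/180
  seg 1: a=-1 b=-13/30 c=-1/20 d=1/120
S(9/4) = -897/1280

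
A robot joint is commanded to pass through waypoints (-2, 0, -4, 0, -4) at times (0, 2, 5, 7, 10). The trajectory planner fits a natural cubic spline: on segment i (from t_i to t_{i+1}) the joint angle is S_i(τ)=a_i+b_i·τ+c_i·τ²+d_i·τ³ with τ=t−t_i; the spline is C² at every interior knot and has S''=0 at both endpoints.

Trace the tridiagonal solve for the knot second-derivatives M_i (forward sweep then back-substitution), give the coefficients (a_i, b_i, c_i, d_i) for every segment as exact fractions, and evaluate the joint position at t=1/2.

  seg 0: a=-2 b=779/435 c=0 d=-86/435
  seg 1: a=0 b=-253/435 c=-172/145 d=407/1305
  seg 2: a=-4 b=314/435 c=47/29 d=-427/870
  seg 3: a=0 b=572/435 c=-192/145 d=64/435
S(1/2) = -131/116

Δ: Δ0=1, Δ1=-4/3, Δ2=2, Δ3=-4/3
row 1: diag=10, rhs=-14; c'=3/10, d'=-7/5
row 2: denom=10−3·3/10=91/10; d'=(20−3·-7/5)/(91/10)=242/91
row 3: denom=10−2·20/91=870/91; d'=(-20−2·242/91)/(870/91)=-384/145
back: M3=-384/145
back: M2=242/91−20/91·-384/145=94/29
back: M1=-7/5−3/10·94/29=-344/145
M: M0=0, M1=-344/145, M2=94/29, M3=-384/145, M4=0
seg 0: a=-2, c=M0/2=0, d=(M1−M0)/(6·2)=-86/435, b=Δ0−h0·(2M0+M1)/6=779/435
seg 1: a=0, c=M1/2=-172/145, d=(M2−M1)/(6·3)=407/1305, b=Δ1−h1·(2M1+M2)/6=-253/435
seg 2: a=-4, c=M2/2=47/29, d=(M3−M2)/(6·2)=-427/870, b=Δ2−h2·(2M2+M3)/6=314/435
seg 3: a=0, c=M3/2=-192/145, d=(M4−M3)/(6·3)=64/435, b=Δ3−h3·(2M3+M4)/6=572/435
t_q=1/2 → seg 0, τ=1/2; S=-2+779/435·τ+0·τ²+-86/435·τ³=-131/116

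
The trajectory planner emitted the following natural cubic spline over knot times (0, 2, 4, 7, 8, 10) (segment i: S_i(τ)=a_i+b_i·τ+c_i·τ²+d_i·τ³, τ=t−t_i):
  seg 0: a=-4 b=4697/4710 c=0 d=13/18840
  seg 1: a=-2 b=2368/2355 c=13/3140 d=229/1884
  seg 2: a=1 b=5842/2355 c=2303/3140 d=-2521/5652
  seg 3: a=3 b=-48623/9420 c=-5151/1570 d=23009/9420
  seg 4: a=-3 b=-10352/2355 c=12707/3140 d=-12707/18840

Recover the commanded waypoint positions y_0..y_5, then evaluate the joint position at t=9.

y_0=-4 y_1=-2 y_2=1 y_3=3 y_4=-3 y_5=-1
S(9) = -25267/6280

y_0 = S_0(0) = a_0 = -4
y_1 = S_1(0) = a_1 = -2
y_2 = S_2(0) = a_2 = 1
y_3 = S_3(0) = a_3 = 3
y_4 = S_4(0) = a_4 = -3
y_5 = S_4(2) = -1
t_q=9 is in segment 4 (τ=1); S_4(τ)=-25267/6280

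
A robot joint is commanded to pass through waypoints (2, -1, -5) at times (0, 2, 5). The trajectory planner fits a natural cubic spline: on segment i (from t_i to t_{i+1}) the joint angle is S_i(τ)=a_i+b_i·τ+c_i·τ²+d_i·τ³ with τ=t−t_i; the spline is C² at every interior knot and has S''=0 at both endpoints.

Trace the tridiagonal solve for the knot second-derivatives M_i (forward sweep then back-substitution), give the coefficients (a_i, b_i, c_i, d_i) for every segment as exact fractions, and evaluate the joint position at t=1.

  seg 0: a=2 b=-23/15 c=0 d=1/120
  seg 1: a=-1 b=-43/30 c=1/20 d=-1/180
S(1) = 19/40

Δ: Δ0=-3/2, Δ1=-4/3
row 1: diag=10, rhs=1; c'=3/10, d'=1/10
back: M1=1/10
M: M0=0, M1=1/10, M2=0
seg 0: a=2, c=M0/2=0, d=(M1−M0)/(6·2)=1/120, b=Δ0−h0·(2M0+M1)/6=-23/15
seg 1: a=-1, c=M1/2=1/20, d=(M2−M1)/(6·3)=-1/180, b=Δ1−h1·(2M1+M2)/6=-43/30
t_q=1 → seg 0, τ=1; S=2+-23/15·τ+0·τ²+1/120·τ³=19/40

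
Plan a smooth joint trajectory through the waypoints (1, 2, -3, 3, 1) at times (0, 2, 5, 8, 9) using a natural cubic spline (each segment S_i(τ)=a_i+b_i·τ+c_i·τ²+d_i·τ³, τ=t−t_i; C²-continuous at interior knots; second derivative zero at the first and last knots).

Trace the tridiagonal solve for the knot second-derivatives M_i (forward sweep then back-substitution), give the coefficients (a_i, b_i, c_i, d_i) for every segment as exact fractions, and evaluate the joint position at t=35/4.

  seg 0: a=1 b=512/399 c=0 d=-625/3192
  seg 1: a=2 b=-851/798 c=-625/532 d=4667/14364
  seg 2: a=-3 b=1049/1596 c=698/399 d=-6233/14364
  seg 3: a=3 b=-449/798 c=-1147/532 d=1147/1596
S(35/4) = 56807/34048

Δ: Δ0=1/2, Δ1=-5/3, Δ2=2, Δ3=-2
row 1: diag=10, rhs=-13; c'=3/10, d'=-13/10
row 2: denom=12−3·3/10=111/10; d'=(22−3·-13/10)/(111/10)=7/3
row 3: denom=8−3·10/37=266/37; d'=(-24−3·7/3)/(266/37)=-1147/266
back: M3=-1147/266
back: M2=7/3−10/37·-1147/266=1396/399
back: M1=-13/10−3/10·1396/399=-625/266
M: M0=0, M1=-625/266, M2=1396/399, M3=-1147/266, M4=0
seg 0: a=1, c=M0/2=0, d=(M1−M0)/(6·2)=-625/3192, b=Δ0−h0·(2M0+M1)/6=512/399
seg 1: a=2, c=M1/2=-625/532, d=(M2−M1)/(6·3)=4667/14364, b=Δ1−h1·(2M1+M2)/6=-851/798
seg 2: a=-3, c=M2/2=698/399, d=(M3−M2)/(6·3)=-6233/14364, b=Δ2−h2·(2M2+M3)/6=1049/1596
seg 3: a=3, c=M3/2=-1147/532, d=(M4−M3)/(6·1)=1147/1596, b=Δ3−h3·(2M3+M4)/6=-449/798
t_q=35/4 → seg 3, τ=3/4; S=3+-449/798·τ+-1147/532·τ²+1147/1596·τ³=56807/34048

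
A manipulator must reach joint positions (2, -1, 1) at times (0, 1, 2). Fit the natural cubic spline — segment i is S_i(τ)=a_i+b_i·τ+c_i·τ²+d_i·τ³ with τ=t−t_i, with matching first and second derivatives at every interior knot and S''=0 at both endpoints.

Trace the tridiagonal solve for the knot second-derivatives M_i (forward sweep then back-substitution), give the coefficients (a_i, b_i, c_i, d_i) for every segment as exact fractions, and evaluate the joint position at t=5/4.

  seg 0: a=2 b=-17/4 c=0 d=5/4
  seg 1: a=-1 b=-1/2 c=15/4 d=-5/4
S(5/4) = -233/256

Δ: Δ0=-3, Δ1=2
row 1: diag=4, rhs=30; c'=1/4, d'=15/2
back: M1=15/2
M: M0=0, M1=15/2, M2=0
seg 0: a=2, c=M0/2=0, d=(M1−M0)/(6·1)=5/4, b=Δ0−h0·(2M0+M1)/6=-17/4
seg 1: a=-1, c=M1/2=15/4, d=(M2−M1)/(6·1)=-5/4, b=Δ1−h1·(2M1+M2)/6=-1/2
t_q=5/4 → seg 1, τ=1/4; S=-1+-1/2·τ+15/4·τ²+-5/4·τ³=-233/256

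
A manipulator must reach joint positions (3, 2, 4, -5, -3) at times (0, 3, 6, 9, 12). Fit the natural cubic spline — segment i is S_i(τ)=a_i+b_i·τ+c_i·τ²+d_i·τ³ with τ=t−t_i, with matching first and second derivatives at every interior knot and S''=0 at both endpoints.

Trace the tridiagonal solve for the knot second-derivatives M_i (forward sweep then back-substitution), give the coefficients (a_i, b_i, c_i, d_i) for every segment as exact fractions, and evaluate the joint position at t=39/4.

  seg 0: a=3 b=-13/14 c=0 d=25/378
  seg 1: a=2 b=6/7 c=25/42 d=-83/378
  seg 2: a=4 b=-3/2 c=-29/21 d=37/126
  seg 3: a=-5 b=-13/7 c=53/42 d=-53/378
S(39/4) = -735/128

Δ: Δ0=-1/3, Δ1=2/3, Δ2=-3, Δ3=2/3
row 1: diag=12, rhs=6; c'=1/4, d'=1/2
row 2: denom=12−3·1/4=45/4; d'=(-22−3·1/2)/(45/4)=-94/45
row 3: denom=12−3·4/15=56/5; d'=(22−3·-94/45)/(56/5)=53/21
back: M3=53/21
back: M2=-94/45−4/15·53/21=-58/21
back: M1=1/2−1/4·-58/21=25/21
M: M0=0, M1=25/21, M2=-58/21, M3=53/21, M4=0
seg 0: a=3, c=M0/2=0, d=(M1−M0)/(6·3)=25/378, b=Δ0−h0·(2M0+M1)/6=-13/14
seg 1: a=2, c=M1/2=25/42, d=(M2−M1)/(6·3)=-83/378, b=Δ1−h1·(2M1+M2)/6=6/7
seg 2: a=4, c=M2/2=-29/21, d=(M3−M2)/(6·3)=37/126, b=Δ2−h2·(2M2+M3)/6=-3/2
seg 3: a=-5, c=M3/2=53/42, d=(M4−M3)/(6·3)=-53/378, b=Δ3−h3·(2M3+M4)/6=-13/7
t_q=39/4 → seg 3, τ=3/4; S=-5+-13/7·τ+53/42·τ²+-53/378·τ³=-735/128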